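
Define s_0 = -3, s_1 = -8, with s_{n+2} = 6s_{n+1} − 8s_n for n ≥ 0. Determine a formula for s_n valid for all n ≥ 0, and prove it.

Claim: s_n = -4^n − 2·2^n.

Base cases: s_0 = -3 and -4^0 − 2·2^0 = -3; s_1 = -8 and -4^1 − 2·2^1 = -8.
Assume s_j = -4^j − 2·2^j for all 0 ≤ j ≤ k, where k ≥ 1.
Then s_{k+1} = 6s_k − 8s_{k−1} = 6·(-4^k − 2·2^k) − 8·(-4^{k−1} − 2·2^{k−1}) = -(6·4 − 8)4^{k−1} − 2·(6·2 − 8)2^{k−1} = -16·4^{k−1} − 8·2^{k−1} = -4^{k+1} − 2·2^{k+1}.
So the formula holds for k+1, and by strong induction s_n = -4^n − 2·2^n for all n ≥ 0.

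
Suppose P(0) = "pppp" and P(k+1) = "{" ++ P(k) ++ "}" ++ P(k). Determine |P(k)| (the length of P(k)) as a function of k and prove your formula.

Claim: |P(k)| = 6·2^k − 2.

Base case: |P(0)| = 4, and 6·2^0 − 2 = 4.
Assume |P(r)| = 6·2^r − 2.
Then |P(r+1)| = 1 + |P(r)| + 1 + |P(r)| = 2|P(r)| + 2 = 2(6·2^r − 2) + 2 = 6·2^{r+1} − 4 + 2 = 6·2^{r+1} − 2.
Hence |P(k)| = 6·2^k − 2 for every k ≥ 0, by induction.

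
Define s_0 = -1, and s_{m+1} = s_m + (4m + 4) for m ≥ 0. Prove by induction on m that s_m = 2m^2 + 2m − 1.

Base case: s_0 = -1, and 2·0^2 + 2·0 − 1 = -1.
Assume s_r = 2r^2 + 2r − 1.
Then s_{r+1} = s_r + (4r + 4) = (2r^2 + 2r − 1) + (4r + 4) = 2r^2 + 6r + 3,
and 2·(r+1)^2 + 2·(r+1) − 1 = 2r^2 + 6r + 3.
By induction, s_m = 2m^2 + 2m − 1 for all m ≥ 0.

s_m = 2m^2 + 2m − 1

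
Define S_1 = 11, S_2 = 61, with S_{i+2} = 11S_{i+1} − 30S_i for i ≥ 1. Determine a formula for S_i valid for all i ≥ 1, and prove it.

Claim: S_i = 5^i + 6^i.

Base cases: S_1 = 11 and 5^1 + 6^1 = 11; S_2 = 61 and 5^2 + 6^2 = 61.
Assume S_j = 5^j + 6^j for all 1 ≤ j ≤ r, where r ≥ 2.
Then S_{r+1} = 11S_r − 30S_{r−1} = 11·(5^r + 6^r) − 30·(5^{r−1} + 6^{r−1}) = (11·5 − 30)5^{r−1} + (11·6 − 30)6^{r−1} = 25·5^{r−1} + 36·6^{r−1} = 5^{r+1} + 6^{r+1}.
Hence S_i = 5^i + 6^i for every i ≥ 1, by strong induction.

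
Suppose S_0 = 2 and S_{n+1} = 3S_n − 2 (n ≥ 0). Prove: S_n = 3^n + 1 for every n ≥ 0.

Base case: S_0 = 2, and 3^0 + 1 = 1 + 1 = 2.
Assume S_m = 3^m + 1 for some m ≥ 0.
Then S_{m+1} = 3S_m − 2 = 3·(3^m + 1) − 2 = 3^{m+1} + 3 − 2 = 3^{m+1} + 1.
This completes the inductive step, so S_n = 3^n + 1 for all n ≥ 0.

S_n = 3^n + 1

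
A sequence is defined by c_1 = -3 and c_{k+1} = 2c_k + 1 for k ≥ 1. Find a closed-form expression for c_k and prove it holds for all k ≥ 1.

Claim: c_k = -2^k − 1.

Base case: c_1 = -3, and -2^1 − 1 = -2 − 1 = -3.
Assume c_m = -2^m − 1 for some m ≥ 1.
Then c_{m+1} = 2c_m + 1 = 2·(-2^m − 1) + 1 = -2^{m+1} − 2 + 1 = -2^{m+1} − 1.
By induction, c_k = -2^k − 1 for all k ≥ 1.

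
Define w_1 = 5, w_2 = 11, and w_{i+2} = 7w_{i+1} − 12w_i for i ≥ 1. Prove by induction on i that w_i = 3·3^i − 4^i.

Base cases: w_1 = 5 and 3·3^1 − 4^1 = 5; w_2 = 11 and 3·3^2 − 4^2 = 11.
Assume w_t = 3·3^t − 4^t for all 1 ≤ t ≤ j, where j ≥ 2.
Then w_{j+1} = 7w_j − 12w_{j−1} = 7·(3·3^j − 4^j) − 12·(3·3^{j−1} − 4^{j−1}) = 3·(7·3 − 12)3^{j−1} − (7·4 − 12)4^{j−1} = 27·3^{j−1} − 16·4^{j−1} = 3·3^{j+1} − 4^{j+1}.
Hence w_i = 3·3^i − 4^i for every i ≥ 1, by strong induction.

w_i = 3·3^i − 4^i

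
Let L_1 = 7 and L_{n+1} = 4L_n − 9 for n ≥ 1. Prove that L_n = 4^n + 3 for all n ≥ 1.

Base case: L_1 = 7, and 4^1 + 3 = 4 + 3 = 7.
Assume L_j = 4^j + 3 for some j ≥ 1.
Then L_{j+1} = 4L_j − 9 = 4·(4^j + 3) − 9 = 4^{j+1} + 12 − 9 = 4^{j+1} + 3.
Hence L_n = 4^n + 3 for every n ≥ 1, by induction.

L_n = 4^n + 3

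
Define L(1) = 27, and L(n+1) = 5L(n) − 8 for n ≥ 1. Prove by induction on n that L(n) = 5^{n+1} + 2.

Base case: L(1) = 27, and 5^{1+1} + 2 = 25 + 2 = 27.
Assume L(k) = 5^{k+1} + 2 for some k ≥ 1.
Then L(k+1) = 5L(k) − 8 = 5·(5^{k+1} + 2) − 8 = 5^{k+2} + 10 − 8 = 5^{k+2} + 2.
This completes the inductive step, so L(n) = 5^{n+1} + 2 for all n ≥ 1.

L(n) = 5^{n+1} + 2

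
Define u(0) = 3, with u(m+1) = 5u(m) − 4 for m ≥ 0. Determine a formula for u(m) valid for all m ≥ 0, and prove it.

Claim: u(m) = 2·5^m + 1.

Base case: u(0) = 3, and 2·5^0 + 1 = 2 + 1 = 3.
Assume u(k) = 2·5^k + 1 for some k ≥ 0.
Then u(k+1) = 5u(k) − 4 = 5·(2·5^k + 1) − 4 = 10·5^k + 5 − 4 = 2·5^{k+1} + 1.
So the formula holds for k+1, and by induction u(m) = 2·5^m + 1 for all m ≥ 0.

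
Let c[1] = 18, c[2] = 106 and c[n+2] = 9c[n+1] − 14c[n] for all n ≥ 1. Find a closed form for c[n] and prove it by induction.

Claim: c[n] = 2·7^n + 2·2^n.

Base cases: c[1] = 18 and 2·7^1 + 2·2^1 = 18; c[2] = 106 and 2·7^2 + 2·2^2 = 106.
Assume c[j] = 2·7^j + 2·2^j for all 1 ≤ j ≤ m, where m ≥ 2.
Then c[m+1] = 9c[m] − 14c[m−1] = 9·(2·7^m + 2·2^m) − 14·(2·7^{m−1} + 2·2^{m−1}) = 2·(9·7 − 14)7^{m−1} + 2·(9·2 − 14)2^{m−1} = 98·7^{m−1} + 8·2^{m−1} = 2·7^{m+1} + 2·2^{m+1}.
By strong induction, c[n] = 2·7^n + 2·2^n for all n ≥ 1.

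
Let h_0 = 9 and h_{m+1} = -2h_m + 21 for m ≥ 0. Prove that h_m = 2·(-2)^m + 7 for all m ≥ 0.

Base case: h_0 = 9, and 2·(-2)^0 + 7 = 2 + 7 = 9.
Assume h_k = 2·(-2)^k + 7 for some k ≥ 0.
Then h_{k+1} = -2h_k + 21 = -2·(2·(-2)^k + 7) + 21 = -4·(-2)^k − 14 + 21 = 2·(-2)^{k+1} + 7.
Hence h_m = 2·(-2)^m + 7 for every m ≥ 0, by induction.

h_m = 2·(-2)^m + 7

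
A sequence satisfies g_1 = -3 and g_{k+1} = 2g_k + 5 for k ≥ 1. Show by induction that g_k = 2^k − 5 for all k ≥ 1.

Base case: g_1 = -3, and 2^1 − 5 = 2 − 5 = -3.
Assume g_j = 2^j − 5 for some j ≥ 1.
Then g_{j+1} = 2g_j + 5 = 2·(2^j − 5) + 5 = 2^{j+1} − 10 + 5 = 2^{j+1} − 5.
By induction, g_k = 2^k − 5 for all k ≥ 1.

g_k = 2^k − 5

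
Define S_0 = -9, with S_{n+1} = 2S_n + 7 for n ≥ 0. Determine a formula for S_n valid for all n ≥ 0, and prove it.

Claim: S_n = -2^{n+1} − 7.

Base case: S_0 = -9, and -2^{0+1} − 7 = -2 − 7 = -9.
Assume S_j = -2^{j+1} − 7 for some j ≥ 0.
Then S_{j+1} = 2S_j + 7 = 2·(-2^{j+1} − 7) + 7 = -2^{j+2} − 14 + 7 = -2^{j+2} − 7.
Hence S_n = -2^{n+1} − 7 for every n ≥ 0, by induction.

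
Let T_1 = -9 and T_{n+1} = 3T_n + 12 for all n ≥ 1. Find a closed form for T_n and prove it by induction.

Claim: T_n = -3^n − 6.

Base case: T_1 = -9, and -3^1 − 6 = -3 − 6 = -9.
Assume T_j = -3^j − 6 for some j ≥ 1.
Then T_{j+1} = 3T_j + 12 = 3·(-3^j − 6) + 12 = -3^{j+1} − 18 + 12 = -3^{j+1} − 6.
Hence T_n = -3^n − 6 for every n ≥ 1, by induction.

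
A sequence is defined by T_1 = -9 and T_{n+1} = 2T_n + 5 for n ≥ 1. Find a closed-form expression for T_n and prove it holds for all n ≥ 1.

Claim: T_n = -2^{n+1} − 5.

Base case: T_1 = -9, and -2^{1+1} − 5 = -4 − 5 = -9.
Assume T_k = -2^{k+1} − 5 for some k ≥ 1.
Then T_{k+1} = 2T_k + 5 = 2·(-2^{k+1} − 5) + 5 = -2^{k+2} − 10 + 5 = -2^{k+2} − 5.
By induction, T_n = -2^{n+1} − 5 for all n ≥ 1.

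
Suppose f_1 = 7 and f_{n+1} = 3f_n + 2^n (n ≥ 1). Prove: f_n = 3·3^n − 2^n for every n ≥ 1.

Base case: f_1 = 7, and 3·3^1 − 2^1 = 9 − 2 = 7.
Assume f_m = 3·3^m − 2^m for some m ≥ 1.
Then f_{m+1} = 3f_m + 2^m = 3·(3·3^m − 2^m) + 2^m = 3·3^{m+1} − 3·2^m + 2^m = 3·3^{m+1} − 2·2^m = 3·3^{m+1} − 2^{m+1}.
By induction, f_n = 3·3^n − 2^n for all n ≥ 1.

f_n = 3·3^n − 2^n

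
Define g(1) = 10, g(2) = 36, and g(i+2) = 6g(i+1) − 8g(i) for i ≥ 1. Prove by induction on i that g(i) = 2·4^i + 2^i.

Base cases: g(1) = 10 and 2·4^1 + 2^1 = 10; g(2) = 36 and 2·4^2 + 2^2 = 36.
Assume g(j) = 2·4^j + 2^j for all 1 ≤ j ≤ k, where k ≥ 2.
Then g(k+1) = 6g(k) − 8g(k−1) = 6·(2·4^k + 2^k) − 8·(2·4^{k−1} + 2^{k−1}) = 2·(6·4 − 8)4^{k−1} + (6·2 − 8)2^{k−1} = 32·4^{k−1} + 4·2^{k−1} = 2·4^{k+1} + 2^{k+1}.
So the formula holds for k+1, and by strong induction g(i) = 2·4^i + 2^i for all i ≥ 1.

g(i) = 2·4^i + 2^i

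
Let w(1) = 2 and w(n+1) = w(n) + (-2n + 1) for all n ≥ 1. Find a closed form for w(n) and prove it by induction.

Claim: w(n) = -n^2 + 2n + 1.

Base case: w(1) = 2, and -1^2 + 2·1 + 1 = 2.
Assume w(m) = -m^2 + 2m + 1.
Then w(m+1) = w(m) + (-2m + 1) = (-m^2 + 2m + 1) + (-2m + 1) = -m^2 + 2,
and -(m+1)^2 + 2·(m+1) + 1 = -m^2 + 2.
By induction, w(n) = -n^2 + 2n + 1 for all n ≥ 1.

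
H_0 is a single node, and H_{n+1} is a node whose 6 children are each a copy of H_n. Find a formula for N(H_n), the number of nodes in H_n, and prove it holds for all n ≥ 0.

Claim: N(H_n) = (6^{n+1} − 1)/5.

Base case: N(H_0) = 1, and (6^{0+1} − 1)/5 = 1.
Assume N(H_r) = (6^{r+1} − 1)/5.
Then N(H_{r+1}) = 1 + 6N(H_r) = 1 + 6·(6^{r+1} − 1)/5 = 1 + (6^{r+2} − 6)/5 = (5 + 6^{r+2} − 6)/5 = (6^{r+2} − 1)/5.
By induction, N(H_n) = (6^{n+1} − 1)/5 for all n ≥ 0.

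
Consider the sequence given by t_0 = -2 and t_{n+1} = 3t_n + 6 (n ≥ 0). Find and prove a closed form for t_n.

Claim: t_n = 3^n − 3.

Base case: t_0 = -2, and 3^0 − 3 = 1 − 3 = -2.
Assume t_j = 3^j − 3 for some j ≥ 0.
Then t_{j+1} = 3t_j + 6 = 3·(3^j − 3) + 6 = 3^{j+1} − 9 + 6 = 3^{j+1} − 3.
By induction, t_n = 3^n − 3 for all n ≥ 0.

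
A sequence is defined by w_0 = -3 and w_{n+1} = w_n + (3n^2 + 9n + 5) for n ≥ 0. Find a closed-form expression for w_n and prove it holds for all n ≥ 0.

Claim: w_n = n^3 + 3n^2 + n − 3.

Base case: w_0 = -3, and 0^3 + 3·0^2 + 0 − 3 = -3.
Assume w_j = j^3 + 3j^2 + j − 3.
Then w_{j+1} = w_j + (3j^2 + 9j + 5) = (j^3 + 3j^2 + j − 3) + (3j^2 + 9j + 5) = j^3 + 6j^2 + 10j + 2,
and (j+1)^3 + 3·(j+1)^2 + (j+1) − 3 = j^3 + 6j^2 + 10j + 2.
By induction, w_n = n^3 + 3n^2 + n − 3 for all n ≥ 0.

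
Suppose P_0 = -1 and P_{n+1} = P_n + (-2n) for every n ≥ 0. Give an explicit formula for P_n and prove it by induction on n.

Claim: P_n = -n^2 + n − 1.

Base case: P_0 = -1, and -0^2 + 0 − 1 = -1.
Assume P_k = -k^2 + k − 1.
Then P_{k+1} = P_k + (-2k) = (-k^2 + k − 1) + (-2k) = -k^2 − k − 1,
and -(k+1)^2 + (k+1) − 1 = -k^2 − k − 1.
Hence P_n = -n^2 + n − 1 for every n ≥ 0, by induction.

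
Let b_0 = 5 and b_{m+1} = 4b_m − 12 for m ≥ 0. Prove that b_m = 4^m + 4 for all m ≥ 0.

Base case: b_0 = 5, and 4^0 + 4 = 1 + 4 = 5.
Assume b_k = 4^k + 4 for some k ≥ 0.
Then b_{k+1} = 4b_k − 12 = 4·(4^k + 4) − 12 = 4^{k+1} + 16 − 12 = 4^{k+1} + 4.
This completes the inductive step, so b_m = 4^m + 4 for all m ≥ 0.

b_m = 4^m + 4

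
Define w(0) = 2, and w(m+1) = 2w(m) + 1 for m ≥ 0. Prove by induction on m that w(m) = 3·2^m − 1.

Base case: w(0) = 2, and 3·2^0 − 1 = 3 − 1 = 2.
Assume w(r) = 3·2^r − 1 for some r ≥ 0.
Then w(r+1) = 2w(r) + 1 = 2·(3·2^r − 1) + 1 = 6·2^r − 2 + 1 = 3·2^{r+1} − 1.
So the formula holds for r+1, and by induction w(m) = 3·2^m − 1 for all m ≥ 0.

w(m) = 3·2^m − 1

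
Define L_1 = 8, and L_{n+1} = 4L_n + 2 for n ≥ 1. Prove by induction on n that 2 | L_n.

Base case: L_1 = 8 = 2·4, so 2 | L_1.
Assume 2 | L_j, so L_j = 2t for some integer t.
Then L_{j+1} = 4L_j + 2 = 4·(2t) + 2 = 2(4t + 1), so 2 | L_{j+1}.
This completes the inductive step, so 2 | L_n for all n ≥ 1.

2 | L_n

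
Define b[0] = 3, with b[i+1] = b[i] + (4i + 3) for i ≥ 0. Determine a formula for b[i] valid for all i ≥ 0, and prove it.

Claim: b[i] = 2i^2 + i + 3.

Base case: b[0] = 3, and 2·0^2 + 0 + 3 = 3.
Assume b[r] = 2r^2 + r + 3.
Then b[r+1] = b[r] + (4r + 3) = (2r^2 + r + 3) + (4r + 3) = 2r^2 + 5r + 6,
and 2·(r+1)^2 + (r+1) + 3 = 2r^2 + 5r + 6.
By induction, b[i] = 2i^2 + i + 3 for all i ≥ 0.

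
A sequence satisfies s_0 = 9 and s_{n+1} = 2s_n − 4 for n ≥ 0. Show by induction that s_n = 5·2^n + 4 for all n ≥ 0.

Base case: s_0 = 9, and 5·2^0 + 4 = 5 + 4 = 9.
Assume s_k = 5·2^k + 4 for some k ≥ 0.
Then s_{k+1} = 2s_k − 4 = 2·(5·2^k + 4) − 4 = 10·2^k + 8 − 4 = 5·2^{k+1} + 4.
So the formula holds for k+1, and by induction s_n = 5·2^n + 4 for all n ≥ 0.

s_n = 5·2^n + 4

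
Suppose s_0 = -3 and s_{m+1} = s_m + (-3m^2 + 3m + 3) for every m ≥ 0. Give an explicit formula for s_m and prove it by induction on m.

Claim: s_m = -m^3 + 3m^2 + m − 3.

Base case: s_0 = -3, and -0^3 + 3·0^2 + 0 − 3 = -3.
Assume s_j = -j^3 + 3j^2 + j − 3.
Then s_{j+1} = s_j + (-3j^2 + 3j + 3) = (-j^3 + 3j^2 + j − 3) + (-3j^2 + 3j + 3) = -j^3 + 4j,
and -(j+1)^3 + 3·(j+1)^2 + (j+1) − 3 = -j^3 + 4j.
By induction, s_m = -m^3 + 3m^2 + m − 3 for all m ≥ 0.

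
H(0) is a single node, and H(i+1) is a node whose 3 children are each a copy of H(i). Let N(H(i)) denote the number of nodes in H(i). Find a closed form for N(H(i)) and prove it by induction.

Claim: N(H(i)) = (3^{i+1} − 1)/2.

Base case: N(H(0)) = 1, and (3^{0+1} − 1)/2 = 1.
Assume N(H(m)) = (3^{m+1} − 1)/2.
Then N(H(m+1)) = 1 + 3N(H(m)) = 1 + 3·(3^{m+1} − 1)/2 = 1 + (3^{m+2} − 3)/2 = (2 + 3^{m+2} − 3)/2 = (3^{m+2} − 1)/2.
So the formula holds for m+1, and by induction N(H(i)) = (3^{i+1} − 1)/2 for all i ≥ 0.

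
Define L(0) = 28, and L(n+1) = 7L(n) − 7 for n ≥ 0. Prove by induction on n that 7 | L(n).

Base case: L(0) = 28 = 7·4, so 7 | L(0).
Assume 7 | L(m), so L(m) = 7t for some integer t.
Then L(m+1) = 7L(m) − 7 = 7·(7t) − 7 = 7(7t − 1), so 7 | L(m+1).
By induction, 7 | L(n) for all n ≥ 0.

7 | L(n)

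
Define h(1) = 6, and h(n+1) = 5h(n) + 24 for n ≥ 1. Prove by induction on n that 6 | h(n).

Base case: h(1) = 6 = 6·1, so 6 | h(1).
Assume 6 | h(r), so h(r) = 6t for some integer t.
Then h(r+1) = 5h(r) + 24 = 5·(6t) + 24 = 6(5t + 4), so 6 | h(r+1).
By induction, 6 | h(n) for all n ≥ 1.

6 | h(n)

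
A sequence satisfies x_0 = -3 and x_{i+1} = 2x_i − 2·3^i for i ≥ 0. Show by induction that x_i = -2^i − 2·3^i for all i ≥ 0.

Base case: x_0 = -3, and -2^0 − 2·3^0 = -1 − 2 = -3.
Assume x_m = -2^m − 2·3^m for some m ≥ 0.
Then x_{m+1} = 2x_m − 2·3^m = 2·(-2^m − 2·3^m) − 2·3^m = -2^{m+1} − 4·3^m − 2·3^m = -2^{m+1} − 6·3^m = -2^{m+1} − 2·3^{m+1}.
This completes the inductive step, so x_i = -2^i − 2·3^i for all i ≥ 0.

x_i = -2^i − 2·3^i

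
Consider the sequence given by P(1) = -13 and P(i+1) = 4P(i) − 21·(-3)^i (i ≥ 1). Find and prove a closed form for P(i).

Claim: P(i) = -4^i + 3·(-3)^i.

Base case: P(1) = -13, and -4^1 + 3·(-3)^1 = -4 − 9 = -13.
Assume P(k) = -4^k + 3·(-3)^k for some k ≥ 1.
Then P(k+1) = 4P(k) − 21·(-3)^k = 4·(-4^k + 3·(-3)^k) − 21·(-3)^k = -4^{k+1} + 12·(-3)^k − 21·(-3)^k = -4^{k+1} − 9·(-3)^k = -4^{k+1} + 3·(-3)^{k+1}.
By induction, P(i) = -4^i + 3·(-3)^i for all i ≥ 1.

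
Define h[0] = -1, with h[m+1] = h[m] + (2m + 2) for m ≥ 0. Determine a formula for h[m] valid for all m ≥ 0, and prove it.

Claim: h[m] = m^2 + m − 1.

Base case: h[0] = -1, and 0^2 + 0 − 1 = -1.
Assume h[k] = k^2 + k − 1.
Then h[k+1] = h[k] + (2k + 2) = (k^2 + k − 1) + (2k + 2) = k^2 + 3k + 1,
and (k+1)^2 + (k+1) − 1 = k^2 + 3k + 1.
Hence h[m] = m^2 + m − 1 for every m ≥ 0, by induction.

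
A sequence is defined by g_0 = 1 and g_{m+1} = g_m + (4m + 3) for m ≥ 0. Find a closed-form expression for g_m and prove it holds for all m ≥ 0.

Claim: g_m = 2m^2 + m + 1.

Base case: g_0 = 1, and 2·0^2 + 0 + 1 = 1.
Assume g_k = 2k^2 + k + 1.
Then g_{k+1} = g_k + (4k + 3) = (2k^2 + k + 1) + (4k + 3) = 2k^2 + 5k + 4,
and 2·(k+1)^2 + (k+1) + 1 = 2k^2 + 5k + 4.
This completes the inductive step, so g_m = 2m^2 + m + 1 for all m ≥ 0.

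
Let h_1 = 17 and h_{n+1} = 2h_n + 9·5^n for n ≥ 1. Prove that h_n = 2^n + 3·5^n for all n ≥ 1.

Base case: h_1 = 17, and 2^1 + 3·5^1 = 2 + 15 = 17.
Assume h_m = 2^m + 3·5^m for some m ≥ 1.
Then h_{m+1} = 2h_m + 9·5^m = 2·(2^m + 3·5^m) + 9·5^m = 2^{m+1} + 6·5^m + 9·5^m = 2^{m+1} + 15·5^m = 2^{m+1} + 3·5^{m+1}.
By induction, h_n = 2^n + 3·5^n for all n ≥ 1.

h_n = 2^n + 3·5^n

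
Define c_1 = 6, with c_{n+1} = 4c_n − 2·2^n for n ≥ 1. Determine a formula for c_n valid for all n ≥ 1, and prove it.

Claim: c_n = 4^n + 2^n.

Base case: c_1 = 6, and 4^1 + 2^1 = 4 + 2 = 6.
Assume c_j = 4^j + 2^j for some j ≥ 1.
Then c_{j+1} = 4c_j − 2·2^j = 4·(4^j + 2^j) − 2·2^j = 4^{j+1} + 4·2^j − 2·2^j = 4^{j+1} + 2·2^j = 4^{j+1} + 2^{j+1}.
So the formula holds for j+1, and by induction c_n = 4^n + 2^n for all n ≥ 1.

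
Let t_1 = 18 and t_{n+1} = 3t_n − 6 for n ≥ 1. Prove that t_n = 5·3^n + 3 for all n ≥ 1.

Base case: t_1 = 18, and 5·3^1 + 3 = 15 + 3 = 18.
Assume t_k = 5·3^k + 3 for some k ≥ 1.
Then t_{k+1} = 3t_k − 6 = 3·(5·3^k + 3) − 6 = 15·3^k + 9 − 6 = 5·3^{k+1} + 3.
This completes the inductive step, so t_n = 5·3^n + 3 for all n ≥ 1.

t_n = 5·3^n + 3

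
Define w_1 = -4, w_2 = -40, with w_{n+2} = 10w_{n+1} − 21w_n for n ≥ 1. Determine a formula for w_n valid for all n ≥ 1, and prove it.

Claim: w_n = 3^n − 7^n.

Base cases: w_1 = -4 and 3^1 − 7^1 = -4; w_2 = -40 and 3^2 − 7^2 = -40.
Assume w_j = 3^j − 7^j for all 1 ≤ j ≤ m, where m ≥ 2.
Then w_{m+1} = 10w_m − 21w_{m−1} = 10·(3^m − 7^m) − 21·(3^{m−1} − 7^{m−1}) = (10·3 − 21)3^{m−1} − (10·7 − 21)7^{m−1} = 9·3^{m−1} − 49·7^{m−1} = 3^{m+1} − 7^{m+1}.
Hence w_n = 3^n − 7^n for every n ≥ 1, by strong induction.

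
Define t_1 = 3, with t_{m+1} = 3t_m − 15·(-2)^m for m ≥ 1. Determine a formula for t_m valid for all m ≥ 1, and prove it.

Claim: t_m = 3·3^m + 3·(-2)^m.

Base case: t_1 = 3, and 3·3^1 + 3·(-2)^1 = 9 − 6 = 3.
Assume t_k = 3·3^k + 3·(-2)^k for some k ≥ 1.
Then t_{k+1} = 3t_k − 15·(-2)^k = 3·(3·3^k + 3·(-2)^k) − 15·(-2)^k = 3·3^{k+1} + 9·(-2)^k − 15·(-2)^k = 3·3^{k+1} − 6·(-2)^k = 3·3^{k+1} + 3·(-2)^{k+1}.
By induction, t_m = 3·3^m + 3·(-2)^m for all m ≥ 1.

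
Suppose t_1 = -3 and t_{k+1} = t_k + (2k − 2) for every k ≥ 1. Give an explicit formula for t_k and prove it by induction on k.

Claim: t_k = k^2 − 3k − 1.

Base case: t_1 = -3, and 1^2 − 3·1 − 1 = -3.
Assume t_r = r^2 − 3r − 1.
Then t_{r+1} = t_r + (2r − 2) = (r^2 − 3r − 1) + (2r − 2) = r^2 − r − 3,
and (r+1)^2 − 3·(r+1) − 1 = r^2 − r − 3.
Hence t_k = k^2 − 3k − 1 for every k ≥ 1, by induction.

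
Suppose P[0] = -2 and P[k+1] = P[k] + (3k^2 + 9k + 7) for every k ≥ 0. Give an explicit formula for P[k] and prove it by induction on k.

Claim: P[k] = k^3 + 3k^2 + 3k − 2.

Base case: P[0] = -2, and 0^3 + 3·0^2 + 3·0 − 2 = -2.
Assume P[r] = r^3 + 3r^2 + 3r − 2.
Then P[r+1] = P[r] + (3r^2 + 9r + 7) = (r^3 + 3r^2 + 3r − 2) + (3r^2 + 9r + 7) = r^3 + 6r^2 + 12r + 5,
and (r+1)^3 + 3·(r+1)^2 + 3·(r+1) − 2 = r^3 + 6r^2 + 12r + 5.
This completes the inductive step, so P[k] = k^3 + 3k^2 + 3k − 2 for all k ≥ 0.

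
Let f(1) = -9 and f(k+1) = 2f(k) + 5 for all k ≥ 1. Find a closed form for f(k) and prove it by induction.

Claim: f(k) = -2^{k+1} − 5.

Base case: f(1) = -9, and -2^{1+1} − 5 = -4 − 5 = -9.
Assume f(j) = -2^{j+1} − 5 for some j ≥ 1.
Then f(j+1) = 2f(j) + 5 = 2·(-2^{j+1} − 5) + 5 = -2^{j+2} − 10 + 5 = -2^{j+2} − 5.
By induction, f(k) = -2^{k+1} − 5 for all k ≥ 1.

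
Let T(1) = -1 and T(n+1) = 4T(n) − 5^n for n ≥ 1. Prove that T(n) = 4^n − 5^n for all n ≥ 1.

Base case: T(1) = -1, and 4^1 − 5^1 = 4 − 5 = -1.
Assume T(j) = 4^j − 5^j for some j ≥ 1.
Then T(j+1) = 4T(j) − 5^j = 4·(4^j − 5^j) − 5^j = 4^{j+1} − 4·5^j − 5^j = 4^{j+1} − 5·5^j = 4^{j+1} − 5^{j+1}.
Hence T(n) = 4^n − 5^n for every n ≥ 1, by induction.

T(n) = 4^n − 5^n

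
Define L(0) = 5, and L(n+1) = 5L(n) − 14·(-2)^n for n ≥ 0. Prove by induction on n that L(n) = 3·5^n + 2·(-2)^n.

Base case: L(0) = 5, and 3·5^0 + 2·(-2)^0 = 3 + 2 = 5.
Assume L(r) = 3·5^r + 2·(-2)^r for some r ≥ 0.
Then L(r+1) = 5L(r) − 14·(-2)^r = 5·(3·5^r + 2·(-2)^r) − 14·(-2)^r = 3·5^{r+1} + 10·(-2)^r − 14·(-2)^r = 3·5^{r+1} − 4·(-2)^r = 3·5^{r+1} + 2·(-2)^{r+1}.
By induction, L(n) = 3·5^n + 2·(-2)^n for all n ≥ 0.

L(n) = 3·5^n + 2·(-2)^n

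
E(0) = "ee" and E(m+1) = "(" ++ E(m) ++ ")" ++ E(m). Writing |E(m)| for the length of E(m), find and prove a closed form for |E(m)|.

Claim: |E(m)| = 2^{m+2} − 2.

Base case: |E(0)| = 2, and 2^{0+2} − 2 = 2.
Assume |E(k)| = 2^{k+2} − 2.
Then |E(k+1)| = 1 + |E(k)| + 1 + |E(k)| = 2|E(k)| + 2 = 2(2^{k+2} − 2) + 2 = 2^{k+3} − 4 + 2 = 2^{k+3} − 2.
So the formula holds for k+1, and by induction |E(m)| = 2^{m+2} − 2 for all m ≥ 0.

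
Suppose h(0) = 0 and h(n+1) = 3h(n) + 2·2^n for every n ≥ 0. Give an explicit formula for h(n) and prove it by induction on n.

Claim: h(n) = 2·3^n − 2·2^n.

Base case: h(0) = 0, and 2·3^0 − 2·2^0 = 2 − 2 = 0.
Assume h(j) = 2·3^j − 2·2^j for some j ≥ 0.
Then h(j+1) = 3h(j) + 2·2^j = 3·(2·3^j − 2·2^j) + 2·2^j = 2·3^{j+1} − 6·2^j + 2·2^j = 2·3^{j+1} − 4·2^j = 2·3^{j+1} − 2·2^{j+1}.
Hence h(n) = 2·3^n − 2·2^n for every n ≥ 0, by induction.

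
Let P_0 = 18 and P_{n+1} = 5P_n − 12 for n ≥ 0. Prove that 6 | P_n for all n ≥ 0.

Base case: P_0 = 18 = 6·3, so 6 | P_0.
Assume 6 | P_m, so P_m = 6t for some integer t.
Then P_{m+1} = 5P_m − 12 = 5·(6t) − 12 = 6(5t − 2), so 6 | P_{m+1}.
So the property holds for m+1, and by induction 6 | P_n for all n ≥ 0.

6 | P_n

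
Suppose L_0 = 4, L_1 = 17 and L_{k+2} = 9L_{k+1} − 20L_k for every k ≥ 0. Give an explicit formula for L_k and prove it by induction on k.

Claim: L_k = 3·4^k + 5^k.

Base cases: L_0 = 4 and 3·4^0 + 5^0 = 4; L_1 = 17 and 3·4^1 + 5^1 = 17.
Assume L_i = 3·4^i + 5^i for all 0 ≤ i ≤ j, where j ≥ 1.
Then L_{j+1} = 9L_j − 20L_{j−1} = 9·(3·4^j + 5^j) − 20·(3·4^{j−1} + 5^{j−1}) = 3·(9·4 − 20)4^{j−1} + (9·5 − 20)5^{j−1} = 48·4^{j−1} + 25·5^{j−1} = 3·4^{j+1} + 5^{j+1}.
By strong induction, L_k = 3·4^k + 5^k for all k ≥ 0.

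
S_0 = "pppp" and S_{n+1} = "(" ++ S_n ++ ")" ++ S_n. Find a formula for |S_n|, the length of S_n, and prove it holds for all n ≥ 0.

Claim: |S_n| = 6·2^n − 2.

Base case: |S_0| = 4, and 6·2^0 − 2 = 4.
Assume |S_j| = 6·2^j − 2.
Then |S_{j+1}| = 1 + |S_j| + 1 + |S_j| = 2|S_j| + 2 = 2(6·2^j − 2) + 2 = 6·2^{j+1} − 4 + 2 = 6·2^{j+1} − 2.
By induction, |S_n| = 6·2^n − 2 for all n ≥ 0.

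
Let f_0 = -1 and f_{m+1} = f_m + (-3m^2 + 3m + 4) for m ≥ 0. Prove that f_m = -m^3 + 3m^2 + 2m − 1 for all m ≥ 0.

Base case: f_0 = -1, and -0^3 + 3·0^2 + 2·0 − 1 = -1.
Assume f_k = -k^3 + 3k^2 + 2k − 1.
Then f_{k+1} = f_k + (-3k^2 + 3k + 4) = (-k^3 + 3k^2 + 2k − 1) + (-3k^2 + 3k + 4) = -k^3 + 5k + 3,
and -(k+1)^3 + 3·(k+1)^2 + 2·(k+1) − 1 = -k^3 + 5k + 3.
Hence f_m = -m^3 + 3m^2 + 2m − 1 for every m ≥ 0, by induction.

f_m = -m^3 + 3m^2 + 2m − 1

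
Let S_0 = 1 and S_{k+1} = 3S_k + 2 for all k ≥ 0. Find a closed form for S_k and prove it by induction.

Claim: S_k = 2·3^k − 1.

Base case: S_0 = 1, and 2·3^0 − 1 = 2 − 1 = 1.
Assume S_r = 2·3^r − 1 for some r ≥ 0.
Then S_{r+1} = 3S_r + 2 = 3·(2·3^r − 1) + 2 = 6·3^r − 3 + 2 = 2·3^{r+1} − 1.
By induction, S_k = 2·3^k − 1 for all k ≥ 0.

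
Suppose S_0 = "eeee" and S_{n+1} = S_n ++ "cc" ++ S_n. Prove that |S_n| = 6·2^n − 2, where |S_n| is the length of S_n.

Base case: |S_0| = 4, and 6·2^0 − 2 = 4.
Assume |S_r| = 6·2^r − 2.
Then |S_{r+1}| = |S_r| + 2 + |S_r| = 2|S_r| + 2 = 2(6·2^r − 2) + 2 = 6·2^{r+1} − 4 + 2 = 6·2^{r+1} − 2.
This completes the inductive step, so |S_n| = 6·2^n − 2 for all n ≥ 0.

|S_n| = 6·2^n − 2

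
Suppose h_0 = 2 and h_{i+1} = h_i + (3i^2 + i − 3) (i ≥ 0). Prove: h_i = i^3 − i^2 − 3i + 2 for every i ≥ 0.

Base case: h_0 = 2, and 0^3 − 0^2 − 3·0 + 2 = 2.
Assume h_j = j^3 − j^2 − 3j + 2.
Then h_{j+1} = h_j + (3j^2 + j − 3) = (j^3 − j^2 − 3j + 2) + (3j^2 + j − 3) = j^3 + 2j^2 − 2j − 1,
and (j+1)^3 − (j+1)^2 − 3·(j+1) + 2 = j^3 + 2j^2 − 2j − 1.
By induction, h_i = i^3 − i^2 − 3i + 2 for all i ≥ 0.

h_i = i^3 − i^2 − 3i + 2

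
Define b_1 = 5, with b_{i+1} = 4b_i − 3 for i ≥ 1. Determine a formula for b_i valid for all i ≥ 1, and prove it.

Claim: b_i = 4^i + 1.

Base case: b_1 = 5, and 4^1 + 1 = 4 + 1 = 5.
Assume b_k = 4^k + 1 for some k ≥ 1.
Then b_{k+1} = 4b_k − 3 = 4·(4^k + 1) − 3 = 4^{k+1} + 4 − 3 = 4^{k+1} + 1.
By induction, b_i = 4^i + 1 for all i ≥ 1.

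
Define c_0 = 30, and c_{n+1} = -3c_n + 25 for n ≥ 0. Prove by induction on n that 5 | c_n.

Base case: c_0 = 30 = 5·6, so 5 | c_0.
Assume 5 | c_k, so c_k = 5t for some integer t.
Then c_{k+1} = -3c_k + 25 = -3·(5t) + 25 = 5(-3t + 5), so 5 | c_{k+1}.
By induction, 5 | c_n for all n ≥ 0.

5 | c_n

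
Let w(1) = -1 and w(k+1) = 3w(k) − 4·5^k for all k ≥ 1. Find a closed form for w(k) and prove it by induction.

Claim: w(k) = 3·3^k − 2·5^k.

Base case: w(1) = -1, and 3·3^1 − 2·5^1 = 9 − 10 = -1.
Assume w(m) = 3·3^m − 2·5^m for some m ≥ 1.
Then w(m+1) = 3w(m) − 4·5^m = 3·(3·3^m − 2·5^m) − 4·5^m = 3·3^{m+1} − 6·5^m − 4·5^m = 3·3^{m+1} − 10·5^m = 3·3^{m+1} − 2·5^{m+1}.
This completes the inductive step, so w(k) = 3·3^k − 2·5^k for all k ≥ 1.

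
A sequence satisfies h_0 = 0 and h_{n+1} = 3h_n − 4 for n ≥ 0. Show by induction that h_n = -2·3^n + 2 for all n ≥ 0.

Base case: h_0 = 0, and -2·3^0 + 2 = -2 + 2 = 0.
Assume h_m = -2·3^m + 2 for some m ≥ 0.
Then h_{m+1} = 3h_m − 4 = 3·(-2·3^m + 2) − 4 = -6·3^m + 6 − 4 = -2·3^{m+1} + 2.
So the formula holds for m+1, and by induction h_n = -2·3^n + 2 for all n ≥ 0.

h_n = -2·3^n + 2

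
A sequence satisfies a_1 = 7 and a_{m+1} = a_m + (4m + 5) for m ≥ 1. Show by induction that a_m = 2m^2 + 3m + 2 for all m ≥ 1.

Base case: a_1 = 7, and 2·1^2 + 3·1 + 2 = 7.
Assume a_r = 2r^2 + 3r + 2.
Then a_{r+1} = a_r + (4r + 5) = (2r^2 + 3r + 2) + (4r + 5) = 2r^2 + 7r + 7,
and 2·(r+1)^2 + 3·(r+1) + 2 = 2r^2 + 7r + 7.
Hence a_m = 2m^2 + 3m + 2 for every m ≥ 1, by induction.

a_m = 2m^2 + 3m + 2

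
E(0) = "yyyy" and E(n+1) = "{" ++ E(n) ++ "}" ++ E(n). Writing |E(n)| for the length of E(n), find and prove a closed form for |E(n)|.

Claim: |E(n)| = 6·2^n − 2.

Base case: |E(0)| = 4, and 6·2^0 − 2 = 4.
Assume |E(r)| = 6·2^r − 2.
Then |E(r+1)| = 1 + |E(r)| + 1 + |E(r)| = 2|E(r)| + 2 = 2(6·2^r − 2) + 2 = 6·2^{r+1} − 4 + 2 = 6·2^{r+1} − 2.
So the formula holds for r+1, and by induction |E(n)| = 6·2^n − 2 for all n ≥ 0.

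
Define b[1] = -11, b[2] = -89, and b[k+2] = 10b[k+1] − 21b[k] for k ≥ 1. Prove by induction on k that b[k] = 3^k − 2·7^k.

Base cases: b[1] = -11 and 3^1 − 2·7^1 = -11; b[2] = -89 and 3^2 − 2·7^2 = -89.
Assume b[j] = 3^j − 2·7^j for all 1 ≤ j ≤ m, where m ≥ 2.
Then b[m+1] = 10b[m] − 21b[m−1] = 10·(3^m − 2·7^m) − 21·(3^{m−1} − 2·7^{m−1}) = (10·3 − 21)3^{m−1} − 2·(10·7 − 21)7^{m−1} = 9·3^{m−1} − 98·7^{m−1} = 3^{m+1} − 2·7^{m+1}.
By strong induction, b[k] = 3^k − 2·7^k for all k ≥ 1.

b[k] = 3^k − 2·7^k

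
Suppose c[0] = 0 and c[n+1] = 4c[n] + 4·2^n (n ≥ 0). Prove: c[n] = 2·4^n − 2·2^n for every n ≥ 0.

Base case: c[0] = 0, and 2·4^0 − 2·2^0 = 2 − 2 = 0.
Assume c[m] = 2·4^m − 2·2^m for some m ≥ 0.
Then c[m+1] = 4c[m] + 4·2^m = 4·(2·4^m − 2·2^m) + 4·2^m = 2·4^{m+1} − 8·2^m + 4·2^m = 2·4^{m+1} − 4·2^m = 2·4^{m+1} − 2·2^{m+1}.
This completes the inductive step, so c[n] = 2·4^n − 2·2^n for all n ≥ 0.

c[n] = 2·4^n − 2·2^n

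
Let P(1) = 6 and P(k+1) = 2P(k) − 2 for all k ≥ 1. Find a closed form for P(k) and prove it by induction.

Claim: P(k) = 2^{k+1} + 2.

Base case: P(1) = 6, and 2^{1+1} + 2 = 4 + 2 = 6.
Assume P(m) = 2^{m+1} + 2 for some m ≥ 1.
Then P(m+1) = 2P(m) − 2 = 2·(2^{m+1} + 2) − 2 = 2^{m+2} + 4 − 2 = 2^{m+2} + 2.
By induction, P(k) = 2^{k+1} + 2 for all k ≥ 1.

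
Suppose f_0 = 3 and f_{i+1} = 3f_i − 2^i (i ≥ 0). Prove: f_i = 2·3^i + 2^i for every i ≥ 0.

Base case: f_0 = 3, and 2·3^0 + 2^0 = 2 + 1 = 3.
Assume f_m = 2·3^m + 2^m for some m ≥ 0.
Then f_{m+1} = 3f_m − 2^m = 3·(2·3^m + 2^m) − 2^m = 2·3^{m+1} + 3·2^m − 2^m = 2·3^{m+1} + 2·2^m = 2·3^{m+1} + 2^{m+1}.
This completes the inductive step, so f_i = 2·3^i + 2^i for all i ≥ 0.

f_i = 2·3^i + 2^i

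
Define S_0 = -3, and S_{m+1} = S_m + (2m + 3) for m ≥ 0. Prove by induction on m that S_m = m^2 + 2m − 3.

Base case: S_0 = -3, and 0^2 + 2·0 − 3 = -3.
Assume S_r = r^2 + 2r − 3.
Then S_{r+1} = S_r + (2r + 3) = (r^2 + 2r − 3) + (2r + 3) = r^2 + 4r,
and (r+1)^2 + 2·(r+1) − 3 = r^2 + 4r.
By induction, S_m = m^2 + 2m − 3 for all m ≥ 0.

S_m = m^2 + 2m − 3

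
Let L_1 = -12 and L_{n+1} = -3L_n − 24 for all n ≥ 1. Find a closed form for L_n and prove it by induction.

Claim: L_n = 2·(-3)^n − 6.

Base case: L_1 = -12, and 2·(-3)^1 − 6 = -6 − 6 = -12.
Assume L_m = 2·(-3)^m − 6 for some m ≥ 1.
Then L_{m+1} = -3L_m − 24 = -3·(2·(-3)^m − 6) − 24 = -6·(-3)^m + 18 − 24 = 2·(-3)^{m+1} − 6.
Hence L_n = 2·(-3)^n − 6 for every n ≥ 1, by induction.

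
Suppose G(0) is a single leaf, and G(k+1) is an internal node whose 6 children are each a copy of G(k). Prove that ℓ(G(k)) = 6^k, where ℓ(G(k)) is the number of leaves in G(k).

Base case: ℓ(G(0)) = 1, and 6^0 = 1.
Assume ℓ(G(m)) = 6^m.
Then ℓ(G(m+1)) = 6·ℓ(G(m)) = 6·6^m = 6^{m+1}.
Hence ℓ(G(k)) = 6^k for every k ≥ 0, by induction.

ℓ(G(k)) = 6^k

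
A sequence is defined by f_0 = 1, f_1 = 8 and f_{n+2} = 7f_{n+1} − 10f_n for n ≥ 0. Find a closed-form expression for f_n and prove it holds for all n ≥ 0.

Claim: f_n = -2^n + 2·5^n.

Base cases: f_0 = 1 and -2^0 + 2·5^0 = 1; f_1 = 8 and -2^1 + 2·5^1 = 8.
Assume f_j = -2^j + 2·5^j for all 0 ≤ j ≤ r, where r ≥ 1.
Then f_{r+1} = 7f_r − 10f_{r−1} = 7·(-2^r + 2·5^r) − 10·(-2^{r−1} + 2·5^{r−1}) = -(7·2 − 10)2^{r−1} + 2·(7·5 − 10)5^{r−1} = -4·2^{r−1} + 50·5^{r−1} = -2^{r+1} + 2·5^{r+1}.
So the formula holds for r+1, and by strong induction f_n = -2^n + 2·5^n for all n ≥ 0.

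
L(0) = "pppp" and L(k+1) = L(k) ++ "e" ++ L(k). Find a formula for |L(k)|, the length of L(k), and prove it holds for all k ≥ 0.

Claim: |L(k)| = 5·2^k − 1.

Base case: |L(0)| = 4, and 5·2^0 − 1 = 4.
Assume |L(r)| = 5·2^r − 1.
Then |L(r+1)| = |L(r)| + 1 + |L(r)| = 2|L(r)| + 1 = 2(5·2^r − 1) + 1 = 5·2^{r+1} − 2 + 1 = 5·2^{r+1} − 1.
Hence |L(k)| = 5·2^k − 1 for every k ≥ 0, by induction.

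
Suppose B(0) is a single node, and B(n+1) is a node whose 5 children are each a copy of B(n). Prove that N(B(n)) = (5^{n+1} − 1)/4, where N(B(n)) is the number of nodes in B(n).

Base case: N(B(0)) = 1, and (5^{0+1} − 1)/4 = 1.
Assume N(B(m)) = (5^{m+1} − 1)/4.
Then N(B(m+1)) = 1 + 5N(B(m)) = 1 + 5·(5^{m+1} − 1)/4 = 1 + (5^{m+2} − 5)/4 = (4 + 5^{m+2} − 5)/4 = (5^{m+2} − 1)/4.
By induction, N(B(n)) = (5^{n+1} − 1)/4 for all n ≥ 0.

N(B(n)) = (5^{n+1} − 1)/4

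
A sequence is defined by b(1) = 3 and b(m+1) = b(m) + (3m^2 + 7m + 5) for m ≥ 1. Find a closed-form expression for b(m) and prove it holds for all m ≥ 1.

Claim: b(m) = m^3 + 2m^2 + 2m − 2.

Base case: b(1) = 3, and 1^3 + 2·1^2 + 2·1 − 2 = 3.
Assume b(k) = k^3 + 2k^2 + 2k − 2.
Then b(k+1) = b(k) + (3k^2 + 7k + 5) = (k^3 + 2k^2 + 2k − 2) + (3k^2 + 7k + 5) = k^3 + 5k^2 + 9k + 3,
and (k+1)^3 + 2·(k+1)^2 + 2·(k+1) − 2 = k^3 + 5k^2 + 9k + 3.
Hence b(m) = m^3 + 2m^2 + 2m − 2 for every m ≥ 1, by induction.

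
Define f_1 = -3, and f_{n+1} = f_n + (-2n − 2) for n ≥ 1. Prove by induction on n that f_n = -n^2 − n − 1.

Base case: f_1 = -3, and -1^2 − 1 − 1 = -3.
Assume f_j = -j^2 − j − 1.
Then f_{j+1} = f_j + (-2j − 2) = (-j^2 − j − 1) + (-2j − 2) = -j^2 − 3j − 3,
and -(j+1)^2 − (j+1) − 1 = -j^2 − 3j − 3.
Hence f_n = -n^2 − n − 1 for every n ≥ 1, by induction.

f_n = -n^2 − n − 1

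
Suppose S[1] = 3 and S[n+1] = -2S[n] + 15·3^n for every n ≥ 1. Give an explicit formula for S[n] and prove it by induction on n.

Claim: S[n] = 3·(-2)^n + 3·3^n.

Base case: S[1] = 3, and 3·(-2)^1 + 3·3^1 = -6 + 9 = 3.
Assume S[r] = 3·(-2)^r + 3·3^r for some r ≥ 1.
Then S[r+1] = -2S[r] + 15·3^r = -2·(3·(-2)^r + 3·3^r) + 15·3^r = 3·(-2)^{r+1} − 6·3^r + 15·3^r = 3·(-2)^{r+1} + 9·3^r = 3·(-2)^{r+1} + 3·3^{r+1}.
By induction, S[n] = 3·(-2)^n + 3·3^n for all n ≥ 1.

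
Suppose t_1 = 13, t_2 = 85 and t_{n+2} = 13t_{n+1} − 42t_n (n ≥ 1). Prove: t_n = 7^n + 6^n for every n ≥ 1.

Base cases: t_1 = 13 and 7^1 + 6^1 = 13; t_2 = 85 and 7^2 + 6^2 = 85.
Assume t_j = 7^j + 6^j for all 1 ≤ j ≤ m, where m ≥ 2.
Then t_{m+1} = 13t_m − 42t_{m−1} = 13·(7^m + 6^m) − 42·(7^{m−1} + 6^{m−1}) = (13·7 − 42)7^{m−1} + (13·6 − 42)6^{m−1} = 49·7^{m−1} + 36·6^{m−1} = 7^{m+1} + 6^{m+1}.
This completes the inductive step, so t_n = 7^n + 6^n for all n ≥ 1.

t_n = 7^n + 6^n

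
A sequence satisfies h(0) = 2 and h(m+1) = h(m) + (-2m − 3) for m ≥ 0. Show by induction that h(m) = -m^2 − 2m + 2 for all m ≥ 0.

Base case: h(0) = 2, and -0^2 − 2·0 + 2 = 2.
Assume h(r) = -r^2 − 2r + 2.
Then h(r+1) = h(r) + (-2r − 3) = (-r^2 − 2r + 2) + (-2r − 3) = -r^2 − 4r − 1,
and -(r+1)^2 − 2·(r+1) + 2 = -r^2 − 4r − 1.
This completes the inductive step, so h(m) = -m^2 − 2m + 2 for all m ≥ 0.

h(m) = -m^2 − 2m + 2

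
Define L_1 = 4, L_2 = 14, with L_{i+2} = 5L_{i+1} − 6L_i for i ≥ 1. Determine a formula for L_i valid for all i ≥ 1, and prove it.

Claim: L_i = -2^i + 2·3^i.

Base cases: L_1 = 4 and -2^1 + 2·3^1 = 4; L_2 = 14 and -2^2 + 2·3^2 = 14.
Assume L_j = -2^j + 2·3^j for all 1 ≤ j ≤ k, where k ≥ 2.
Then L_{k+1} = 5L_k − 6L_{k−1} = 5·(-2^k + 2·3^k) − 6·(-2^{k−1} + 2·3^{k−1}) = -(5·2 − 6)2^{k−1} + 2·(5·3 − 6)3^{k−1} = -4·2^{k−1} + 18·3^{k−1} = -2^{k+1} + 2·3^{k+1}.
This completes the inductive step, so L_i = -2^i + 2·3^i for all i ≥ 1.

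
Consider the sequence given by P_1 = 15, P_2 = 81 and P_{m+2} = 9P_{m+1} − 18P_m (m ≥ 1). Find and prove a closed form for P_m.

Claim: P_m = 3^m + 2·6^m.

Base cases: P_1 = 15 and 3^1 + 2·6^1 = 15; P_2 = 81 and 3^2 + 2·6^2 = 81.
Assume P_j = 3^j + 2·6^j for all 1 ≤ j ≤ k, where k ≥ 2.
Then P_{k+1} = 9P_k − 18P_{k−1} = 9·(3^k + 2·6^k) − 18·(3^{k−1} + 2·6^{k−1}) = (9·3 − 18)3^{k−1} + 2·(9·6 − 18)6^{k−1} = 9·3^{k−1} + 72·6^{k−1} = 3^{k+1} + 2·6^{k+1}.
So the formula holds for k+1, and by strong induction P_m = 3^m + 2·6^m for all m ≥ 1.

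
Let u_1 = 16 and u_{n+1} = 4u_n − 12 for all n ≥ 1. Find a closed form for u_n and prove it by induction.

Claim: u_n = 3·4^n + 4.

Base case: u_1 = 16, and 3·4^1 + 4 = 12 + 4 = 16.
Assume u_r = 3·4^r + 4 for some r ≥ 1.
Then u_{r+1} = 4u_r − 12 = 4·(3·4^r + 4) − 12 = 12·4^r + 16 − 12 = 3·4^{r+1} + 4.
So the formula holds for r+1, and by induction u_n = 3·4^n + 4 for all n ≥ 1.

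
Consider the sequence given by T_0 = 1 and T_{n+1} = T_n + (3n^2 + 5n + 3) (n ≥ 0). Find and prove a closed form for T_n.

Claim: T_n = n^3 + n^2 + n + 1.

Base case: T_0 = 1, and 0^3 + 0^2 + 0 + 1 = 1.
Assume T_k = k^3 + k^2 + k + 1.
Then T_{k+1} = T_k + (3k^2 + 5k + 3) = (k^3 + k^2 + k + 1) + (3k^2 + 5k + 3) = k^3 + 4k^2 + 6k + 4,
and (k+1)^3 + (k+1)^2 + (k+1) + 1 = k^3 + 4k^2 + 6k + 4.
Hence T_n = n^3 + n^2 + n + 1 for every n ≥ 0, by induction.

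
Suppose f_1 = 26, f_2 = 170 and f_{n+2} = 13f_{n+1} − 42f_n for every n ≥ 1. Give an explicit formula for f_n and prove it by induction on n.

Claim: f_n = 2·6^n + 2·7^n.

Base cases: f_1 = 26 and 2·6^1 + 2·7^1 = 26; f_2 = 170 and 2·6^2 + 2·7^2 = 170.
Assume f_j = 2·6^j + 2·7^j for all 1 ≤ j ≤ m, where m ≥ 2.
Then f_{m+1} = 13f_m − 42f_{m−1} = 13·(2·6^m + 2·7^m) − 42·(2·6^{m−1} + 2·7^{m−1}) = 2·(13·6 − 42)6^{m−1} + 2·(13·7 − 42)7^{m−1} = 72·6^{m−1} + 98·7^{m−1} = 2·6^{m+1} + 2·7^{m+1}.
Hence f_n = 2·6^n + 2·7^n for every n ≥ 1, by strong induction.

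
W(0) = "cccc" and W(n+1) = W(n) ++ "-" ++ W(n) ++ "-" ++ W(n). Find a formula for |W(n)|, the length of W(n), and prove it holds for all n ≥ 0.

Claim: |W(n)| = 5·3^n − 1.

Base case: |W(0)| = 4, and 5·3^0 − 1 = 4.
Assume |W(m)| = 5·3^m − 1.
Then |W(m+1)| = 3|W(m)| + 2 = 3(5·3^m − 1) + 2 = 5·3^{m+1} − 3 + 2 = 5·3^{m+1} − 1.
Hence |W(n)| = 5·3^n − 1 for every n ≥ 0, by induction.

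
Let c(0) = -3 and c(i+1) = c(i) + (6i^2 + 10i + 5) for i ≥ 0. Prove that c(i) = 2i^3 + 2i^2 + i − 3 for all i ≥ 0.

Base case: c(0) = -3, and 2·0^3 + 2·0^2 + 0 − 3 = -3.
Assume c(r) = 2r^3 + 2r^2 + r − 3.
Then c(r+1) = c(r) + (6r^2 + 10r + 5) = (2r^3 + 2r^2 + r − 3) + (6r^2 + 10r + 5) = 2r^3 + 8r^2 + 11r + 2,
and 2·(r+1)^3 + 2·(r+1)^2 + (r+1) − 3 = 2r^3 + 8r^2 + 11r + 2.
By induction, c(i) = 2i^3 + 2i^2 + i − 3 for all i ≥ 0.

c(i) = 2i^3 + 2i^2 + i − 3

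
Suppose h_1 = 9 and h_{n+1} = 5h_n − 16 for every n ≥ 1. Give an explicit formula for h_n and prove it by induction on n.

Claim: h_n = 5^n + 4.

Base case: h_1 = 9, and 5^1 + 4 = 5 + 4 = 9.
Assume h_m = 5^m + 4 for some m ≥ 1.
Then h_{m+1} = 5h_m − 16 = 5·(5^m + 4) − 16 = 5^{m+1} + 20 − 16 = 5^{m+1} + 4.
By induction, h_n = 5^n + 4 for all n ≥ 1.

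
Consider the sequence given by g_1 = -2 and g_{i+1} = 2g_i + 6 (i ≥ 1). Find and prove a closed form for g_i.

Claim: g_i = 2^{i+1} − 6.

Base case: g_1 = -2, and 2^{1+1} − 6 = 4 − 6 = -2.
Assume g_k = 2^{k+1} − 6 for some k ≥ 1.
Then g_{k+1} = 2g_k + 6 = 2·(2^{k+1} − 6) + 6 = 2^{k+2} − 12 + 6 = 2^{k+2} − 6.
By induction, g_i = 2^{i+1} − 6 for all i ≥ 1.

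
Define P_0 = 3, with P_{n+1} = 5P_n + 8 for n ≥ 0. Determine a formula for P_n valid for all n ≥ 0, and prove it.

Claim: P_n = 5^{n+1} − 2.

Base case: P_0 = 3, and 5^{0+1} − 2 = 5 − 2 = 3.
Assume P_r = 5^{r+1} − 2 for some r ≥ 0.
Then P_{r+1} = 5P_r + 8 = 5·(5^{r+1} − 2) + 8 = 5^{r+2} − 10 + 8 = 5^{r+2} − 2.
Hence P_n = 5^{n+1} − 2 for every n ≥ 0, by induction.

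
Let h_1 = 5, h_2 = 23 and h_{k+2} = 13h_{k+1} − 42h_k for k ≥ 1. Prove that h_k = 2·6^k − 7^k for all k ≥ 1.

Base cases: h_1 = 5 and 2·6^1 − 7^1 = 5; h_2 = 23 and 2·6^2 − 7^2 = 23.
Assume h_j = 2·6^j − 7^j for all 1 ≤ j ≤ r, where r ≥ 2.
Then h_{r+1} = 13h_r − 42h_{r−1} = 13·(2·6^r − 7^r) − 42·(2·6^{r−1} − 7^{r−1}) = 2·(13·6 − 42)6^{r−1} − (13·7 − 42)7^{r−1} = 72·6^{r−1} − 49·7^{r−1} = 2·6^{r+1} − 7^{r+1}.
So the formula holds for r+1, and by strong induction h_k = 2·6^k − 7^k for all k ≥ 1.

h_k = 2·6^k − 7^k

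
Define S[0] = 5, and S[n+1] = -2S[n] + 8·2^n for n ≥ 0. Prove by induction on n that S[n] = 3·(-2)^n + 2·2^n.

Base case: S[0] = 5, and 3·(-2)^0 + 2·2^0 = 3 + 2 = 5.
Assume S[k] = 3·(-2)^k + 2·2^k for some k ≥ 0.
Then S[k+1] = -2S[k] + 8·2^k = -2·(3·(-2)^k + 2·2^k) + 8·2^k = 3·(-2)^{k+1} − 4·2^k + 8·2^k = 3·(-2)^{k+1} + 4·2^k = 3·(-2)^{k+1} + 2·2^{k+1}.
This completes the inductive step, so S[n] = 3·(-2)^n + 2·2^n for all n ≥ 0.

S[n] = 3·(-2)^n + 2·2^n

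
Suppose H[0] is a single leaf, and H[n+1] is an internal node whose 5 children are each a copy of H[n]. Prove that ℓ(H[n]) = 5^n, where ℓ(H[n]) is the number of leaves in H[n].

Base case: ℓ(H[0]) = 1, and 5^0 = 1.
Assume ℓ(H[r]) = 5^r.
Then ℓ(H[r+1]) = 5·ℓ(H[r]) = 5·5^r = 5^{r+1}.
Hence ℓ(H[n]) = 5^n for every n ≥ 0, by induction.

ℓ(H[n]) = 5^n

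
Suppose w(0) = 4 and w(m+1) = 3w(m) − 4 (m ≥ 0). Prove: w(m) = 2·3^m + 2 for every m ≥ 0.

Base case: w(0) = 4, and 2·3^0 + 2 = 2 + 2 = 4.
Assume w(k) = 2·3^k + 2 for some k ≥ 0.
Then w(k+1) = 3w(k) − 4 = 3·(2·3^k + 2) − 4 = 6·3^k + 6 − 4 = 2·3^{k+1} + 2.
By induction, w(m) = 2·3^m + 2 for all m ≥ 0.

w(m) = 2·3^m + 2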